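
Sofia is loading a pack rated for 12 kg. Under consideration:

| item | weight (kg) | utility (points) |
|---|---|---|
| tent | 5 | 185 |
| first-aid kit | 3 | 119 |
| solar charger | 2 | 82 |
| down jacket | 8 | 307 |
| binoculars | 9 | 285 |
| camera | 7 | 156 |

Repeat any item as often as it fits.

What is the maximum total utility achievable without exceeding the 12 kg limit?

Taking 6×solar charger: 12 kg used, 492 in utility.
Nothing else within 12 kg beats 492.

492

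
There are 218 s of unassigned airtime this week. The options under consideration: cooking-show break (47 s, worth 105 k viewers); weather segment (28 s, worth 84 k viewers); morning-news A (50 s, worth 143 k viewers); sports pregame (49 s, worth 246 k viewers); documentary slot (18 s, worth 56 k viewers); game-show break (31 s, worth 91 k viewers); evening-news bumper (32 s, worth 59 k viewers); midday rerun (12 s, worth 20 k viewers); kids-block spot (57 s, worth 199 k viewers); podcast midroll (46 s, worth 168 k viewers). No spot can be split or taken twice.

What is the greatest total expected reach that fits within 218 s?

Greedy by ratio would take weather segment + sports pregame + documentary slot + midday rerun + kids-block spot + podcast midroll: 210 s used, total 773.
The 30 s tied up in documentary slot and midday rerun is better spent on game-show break — total rises to 788 (211 s).
Next best is sports pregame + documentary slot + game-show break + midday rerun + kids-block spot + podcast midroll at 780 (213 s) — short by 8.

788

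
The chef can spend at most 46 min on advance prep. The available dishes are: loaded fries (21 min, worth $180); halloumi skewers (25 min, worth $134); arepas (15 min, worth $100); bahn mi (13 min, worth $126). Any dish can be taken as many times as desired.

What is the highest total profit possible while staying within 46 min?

378

Ranking by ratio (profit/min): bahn mi 9.69, loaded fries 8.57, arepas 6.67.
The ratio ordering already packs tightly: 3×bahn mi, 39 min, 378.
The spare 7 min is too small for any remaining dish, and no exchange beats 378.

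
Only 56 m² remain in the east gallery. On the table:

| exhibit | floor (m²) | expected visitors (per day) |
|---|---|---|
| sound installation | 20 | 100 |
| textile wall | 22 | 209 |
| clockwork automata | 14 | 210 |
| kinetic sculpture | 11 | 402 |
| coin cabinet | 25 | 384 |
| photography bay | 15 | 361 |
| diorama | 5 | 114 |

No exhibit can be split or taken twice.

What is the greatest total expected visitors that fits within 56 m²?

1261

Kinetic sculpture + coin cabinet + photography bay + diorama uses 56 of the 56 m² and totals 1261.
Runner-up kinetic sculpture + coin cabinet + photography bay tops out at 1147.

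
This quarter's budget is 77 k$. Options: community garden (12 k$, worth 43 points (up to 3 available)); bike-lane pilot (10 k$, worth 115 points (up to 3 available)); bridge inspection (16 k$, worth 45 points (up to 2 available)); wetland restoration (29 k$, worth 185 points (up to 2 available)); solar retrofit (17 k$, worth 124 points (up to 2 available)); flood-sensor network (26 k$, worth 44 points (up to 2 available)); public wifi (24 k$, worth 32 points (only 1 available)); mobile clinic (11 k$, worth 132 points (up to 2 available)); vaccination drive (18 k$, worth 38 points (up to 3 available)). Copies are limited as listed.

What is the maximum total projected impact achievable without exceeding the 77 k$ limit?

742

Filling by ratio: 3×bike-lane pilot + solar retrofit + 2×mobile clinic for 733, with 8 k$ left unused.
Replace bike-lane pilot with solar retrofit: the trade gains 9 net, giving 742 at 76 k$.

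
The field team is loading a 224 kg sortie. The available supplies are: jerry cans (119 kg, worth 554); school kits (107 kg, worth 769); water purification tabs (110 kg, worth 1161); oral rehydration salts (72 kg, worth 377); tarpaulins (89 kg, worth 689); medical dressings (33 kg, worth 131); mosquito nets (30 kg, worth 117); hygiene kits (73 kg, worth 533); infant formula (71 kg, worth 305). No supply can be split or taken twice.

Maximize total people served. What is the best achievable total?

1930

By people served per kg: water purification tabs 10.55, tarpaulins 7.74, hygiene kits 7.30 lead.
Greedy by ratio would take water purification tabs + tarpaulins: 199 kg used, total 1850.
Dropping tarpaulins frees 89 kg; slotting in school kits (107 kg) lifts the total to 1930 at 217 kg.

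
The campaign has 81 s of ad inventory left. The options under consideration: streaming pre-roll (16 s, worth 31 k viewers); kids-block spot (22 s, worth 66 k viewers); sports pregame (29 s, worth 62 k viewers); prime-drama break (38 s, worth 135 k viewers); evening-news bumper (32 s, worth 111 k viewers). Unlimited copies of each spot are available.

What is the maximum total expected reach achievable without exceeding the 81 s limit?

By expected reach per s: prime-drama break 3.55, evening-news bumper 3.47, kids-block spot 3.00 lead.
The ratio ordering already packs tightly: 2×prime-drama break, 76 s, 270.
That's the maximum — no swap from here does better than 270.

270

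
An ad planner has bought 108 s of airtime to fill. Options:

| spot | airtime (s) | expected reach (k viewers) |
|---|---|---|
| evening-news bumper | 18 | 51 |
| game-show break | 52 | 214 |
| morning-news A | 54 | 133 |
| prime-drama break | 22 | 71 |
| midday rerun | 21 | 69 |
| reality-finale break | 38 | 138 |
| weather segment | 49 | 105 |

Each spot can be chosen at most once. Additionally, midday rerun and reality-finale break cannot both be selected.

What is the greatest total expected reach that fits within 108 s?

403

Best packing: evening-news bumper + game-show break + reality-finale break — 108 s, 403 total.
That's the maximum — no feasible swap from here does better than 403.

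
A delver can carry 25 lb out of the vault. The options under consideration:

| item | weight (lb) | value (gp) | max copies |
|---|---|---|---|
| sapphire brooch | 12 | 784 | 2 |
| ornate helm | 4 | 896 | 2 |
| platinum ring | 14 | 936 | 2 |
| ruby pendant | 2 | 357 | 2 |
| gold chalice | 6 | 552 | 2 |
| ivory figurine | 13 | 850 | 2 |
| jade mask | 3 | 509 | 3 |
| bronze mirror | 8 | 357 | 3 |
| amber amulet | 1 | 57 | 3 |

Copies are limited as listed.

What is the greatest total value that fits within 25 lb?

4228

Density check — ornate helm 224.00, ruby pendant 178.50, jade mask 169.67, gold chalice 92.00 are the best per lb.
Taking the top-ratio items first gives 2×ornate helm + 2×ruby pendant + 3×jade mask + 3×amber amulet for 4204 (24 lb).
Dropping ruby pendant and 3×amber amulet frees 5 lb; slotting in gold chalice (6 lb) lifts the total to 4228 at 25 lb.
Nothing else within 25 lb beats 4228.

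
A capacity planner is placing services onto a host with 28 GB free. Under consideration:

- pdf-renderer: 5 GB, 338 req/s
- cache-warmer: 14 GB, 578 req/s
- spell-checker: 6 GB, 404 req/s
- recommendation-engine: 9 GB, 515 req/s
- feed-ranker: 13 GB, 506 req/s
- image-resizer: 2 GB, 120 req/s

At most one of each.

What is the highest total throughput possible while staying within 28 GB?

1440

The ratio heuristic lands on pdf-renderer + spell-checker + recommendation-engine + image-resizer (1377) but leaves 6 GB idle.
Replace recommendation-engine with cache-warmer: the trade gains 63 net, giving 1440 at 27 GB.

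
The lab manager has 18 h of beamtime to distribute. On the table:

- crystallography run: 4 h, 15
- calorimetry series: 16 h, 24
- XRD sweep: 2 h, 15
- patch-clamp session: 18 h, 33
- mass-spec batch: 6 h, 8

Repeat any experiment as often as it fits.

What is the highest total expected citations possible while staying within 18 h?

9×XRD sweep uses 18 of the 18 h and totals 135.

135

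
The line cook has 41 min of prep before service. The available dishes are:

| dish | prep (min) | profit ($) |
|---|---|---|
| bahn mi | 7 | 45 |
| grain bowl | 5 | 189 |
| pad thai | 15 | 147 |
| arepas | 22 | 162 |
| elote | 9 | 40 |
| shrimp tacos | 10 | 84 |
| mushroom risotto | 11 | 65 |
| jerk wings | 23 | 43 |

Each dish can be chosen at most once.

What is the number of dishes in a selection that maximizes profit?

4

The maximum profit within 41 min is 485.
For example grain bowl + pad thai + shrimp tacos + mushroom risotto achieves it, using 41 min.
Any selection reaching 485 contains exactly 4 dishes.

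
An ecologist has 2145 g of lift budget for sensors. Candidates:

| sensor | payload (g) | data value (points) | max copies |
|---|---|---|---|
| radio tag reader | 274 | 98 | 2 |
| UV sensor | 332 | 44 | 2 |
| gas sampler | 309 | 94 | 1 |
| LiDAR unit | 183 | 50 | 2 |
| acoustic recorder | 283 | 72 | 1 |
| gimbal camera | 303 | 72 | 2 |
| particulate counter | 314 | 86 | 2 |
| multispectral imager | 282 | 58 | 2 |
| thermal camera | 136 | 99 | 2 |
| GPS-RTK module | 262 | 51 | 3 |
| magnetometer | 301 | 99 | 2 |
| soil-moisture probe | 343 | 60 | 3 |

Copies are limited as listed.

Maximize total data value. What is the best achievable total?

Filling by ratio: 2×radio tag reader + gas sampler + particulate counter + 2×thermal camera + 2×magnetometer for 772, with 100 g left unused.
Replace particulate counter with 2×LiDAR unit: the trade gains 14 net, giving 786 at 2097 g.
No other feasible combination exceeds 786.

786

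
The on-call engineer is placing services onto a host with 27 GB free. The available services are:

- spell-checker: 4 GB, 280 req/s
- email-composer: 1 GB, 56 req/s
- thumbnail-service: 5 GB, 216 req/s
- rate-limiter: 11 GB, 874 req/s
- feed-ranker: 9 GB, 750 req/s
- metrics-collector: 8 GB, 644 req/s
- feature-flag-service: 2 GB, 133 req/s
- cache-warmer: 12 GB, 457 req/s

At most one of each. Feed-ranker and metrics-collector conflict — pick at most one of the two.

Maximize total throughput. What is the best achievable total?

2093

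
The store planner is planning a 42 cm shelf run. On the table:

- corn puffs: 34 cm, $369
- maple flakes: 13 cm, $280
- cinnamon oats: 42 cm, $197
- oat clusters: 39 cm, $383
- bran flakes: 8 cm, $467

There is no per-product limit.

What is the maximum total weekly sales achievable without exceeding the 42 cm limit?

2335

Ranking by ratio (weekly sales/cm): bran flakes 58.38, maple flakes 21.54, corn puffs 10.85.
The ratio ordering already packs tightly: 5×bran flakes, 40 cm, 2335.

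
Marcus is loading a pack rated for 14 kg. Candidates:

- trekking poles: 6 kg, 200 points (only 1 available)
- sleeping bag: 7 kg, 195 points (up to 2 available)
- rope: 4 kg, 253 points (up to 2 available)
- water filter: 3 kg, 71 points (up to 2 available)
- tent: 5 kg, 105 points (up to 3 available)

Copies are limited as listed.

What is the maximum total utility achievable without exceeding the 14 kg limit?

706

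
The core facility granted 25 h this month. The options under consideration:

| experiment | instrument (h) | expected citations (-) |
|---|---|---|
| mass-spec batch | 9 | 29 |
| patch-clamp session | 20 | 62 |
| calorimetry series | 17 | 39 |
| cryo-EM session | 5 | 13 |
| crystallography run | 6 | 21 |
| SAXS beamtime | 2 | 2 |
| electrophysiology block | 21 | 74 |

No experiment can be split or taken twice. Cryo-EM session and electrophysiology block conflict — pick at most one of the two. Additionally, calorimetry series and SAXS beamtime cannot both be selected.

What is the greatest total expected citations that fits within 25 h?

76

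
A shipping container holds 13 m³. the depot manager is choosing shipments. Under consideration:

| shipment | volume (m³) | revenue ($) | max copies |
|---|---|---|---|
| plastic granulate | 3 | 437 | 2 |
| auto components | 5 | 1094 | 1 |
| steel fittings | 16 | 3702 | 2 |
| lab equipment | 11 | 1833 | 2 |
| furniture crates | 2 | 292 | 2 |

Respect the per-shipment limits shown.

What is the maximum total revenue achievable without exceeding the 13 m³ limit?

2260

Density check — steel fittings 231.38, auto components 218.80, lab equipment 166.64, furniture crates 146.00 are the best per m³.
Greedy by ratio would take plastic granulate + auto components + 2×furniture crates: 12 m³ used, total 2115.
Replace furniture crates with plastic granulate: the trade gains 145 net, giving 2260 at 13 m³.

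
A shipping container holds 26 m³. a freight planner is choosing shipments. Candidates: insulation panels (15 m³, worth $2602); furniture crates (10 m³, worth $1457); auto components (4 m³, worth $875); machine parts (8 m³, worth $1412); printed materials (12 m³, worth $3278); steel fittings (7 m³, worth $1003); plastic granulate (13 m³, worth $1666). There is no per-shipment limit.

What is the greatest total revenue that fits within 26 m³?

2×printed materials uses 24 of the 26 m³ and totals 6556.
No other feasible combination exceeds 6556.

6556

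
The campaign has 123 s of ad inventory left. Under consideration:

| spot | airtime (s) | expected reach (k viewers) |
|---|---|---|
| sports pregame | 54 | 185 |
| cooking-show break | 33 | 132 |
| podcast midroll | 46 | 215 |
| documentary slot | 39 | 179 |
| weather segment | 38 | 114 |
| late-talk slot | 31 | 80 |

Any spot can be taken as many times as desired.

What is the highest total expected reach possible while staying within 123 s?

537

Taking the top-ratio spots first gives 2×podcast midroll + late-talk slot for 510 (123 s).
Replace 2×podcast midroll and late-talk slot with 3×documentary slot: the trade gains 27 net, giving 537 at 117 s.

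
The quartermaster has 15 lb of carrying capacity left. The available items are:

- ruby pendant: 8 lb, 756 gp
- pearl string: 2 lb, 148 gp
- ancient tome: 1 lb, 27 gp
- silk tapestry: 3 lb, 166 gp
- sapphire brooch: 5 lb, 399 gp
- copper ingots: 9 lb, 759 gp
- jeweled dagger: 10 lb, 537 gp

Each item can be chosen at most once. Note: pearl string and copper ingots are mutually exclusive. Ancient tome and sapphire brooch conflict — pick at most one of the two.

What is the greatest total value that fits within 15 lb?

1303

The ratio ordering already packs tightly: ruby pendant + pearl string + sapphire brooch, 15 lb, 1303.
Runner-up sapphire brooch + copper ingots tops out at 1158.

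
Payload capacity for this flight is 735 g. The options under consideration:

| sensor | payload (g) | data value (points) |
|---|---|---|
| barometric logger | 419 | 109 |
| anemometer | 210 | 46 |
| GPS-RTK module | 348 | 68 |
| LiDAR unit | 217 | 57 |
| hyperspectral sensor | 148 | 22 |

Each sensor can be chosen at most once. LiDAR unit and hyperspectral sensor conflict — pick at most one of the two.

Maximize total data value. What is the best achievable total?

Best packing: barometric logger + LiDAR unit — 636 g, 166 total.

166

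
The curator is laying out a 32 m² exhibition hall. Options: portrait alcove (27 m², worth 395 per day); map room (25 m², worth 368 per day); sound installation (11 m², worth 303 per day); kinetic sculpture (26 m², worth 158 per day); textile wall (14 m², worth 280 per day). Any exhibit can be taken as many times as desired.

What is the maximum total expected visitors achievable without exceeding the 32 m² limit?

Ranking by ratio (expected visitors/m²): sound installation 27.55, textile wall 20.00, map room 14.72, portrait alcove 14.63.
Taking 2×sound installation: 22 m² used, 606 in expected visitors.
Nothing else within 32 m² beats 606.

606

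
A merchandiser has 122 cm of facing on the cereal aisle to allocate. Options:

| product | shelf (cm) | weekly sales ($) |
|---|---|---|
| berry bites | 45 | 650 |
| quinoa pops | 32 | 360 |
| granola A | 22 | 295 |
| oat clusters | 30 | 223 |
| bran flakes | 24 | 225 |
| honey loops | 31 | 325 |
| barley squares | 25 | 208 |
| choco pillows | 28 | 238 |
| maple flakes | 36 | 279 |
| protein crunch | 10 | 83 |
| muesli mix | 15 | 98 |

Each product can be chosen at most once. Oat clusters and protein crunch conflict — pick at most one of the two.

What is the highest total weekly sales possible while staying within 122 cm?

1495

By weekly sales per cm: berry bites 14.44, granola A 13.41, quinoa pops 11.25 lead.
Filling by ratio: berry bites + quinoa pops + granola A + protein crunch for 1388, with 13 cm left unused.
The 42 cm tied up in quinoa pops and protein crunch is better spent on bran flakes + honey loops — total rises to 1495 (122 cm).
Next best is berry bites + quinoa pops + honey loops + protein crunch at 1418 (118 cm) — short by 77.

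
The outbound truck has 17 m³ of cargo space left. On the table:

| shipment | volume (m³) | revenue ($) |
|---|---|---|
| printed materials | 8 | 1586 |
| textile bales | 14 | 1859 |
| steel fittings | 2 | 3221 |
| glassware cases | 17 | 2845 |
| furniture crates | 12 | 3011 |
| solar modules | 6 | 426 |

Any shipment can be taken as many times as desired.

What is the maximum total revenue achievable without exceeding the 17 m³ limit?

25768

Density check — steel fittings 1610.50, furniture crates 250.92, printed materials 198.25 are the best per m³.
8×steel fittings uses 16 of the 17 m³ and totals 25768.
Every other selection either busts 17 m³ or fails to beat 25768.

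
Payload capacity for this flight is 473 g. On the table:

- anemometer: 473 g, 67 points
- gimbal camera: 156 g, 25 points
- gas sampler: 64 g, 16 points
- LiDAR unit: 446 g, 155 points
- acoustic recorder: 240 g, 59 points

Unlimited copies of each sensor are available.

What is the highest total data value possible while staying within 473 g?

155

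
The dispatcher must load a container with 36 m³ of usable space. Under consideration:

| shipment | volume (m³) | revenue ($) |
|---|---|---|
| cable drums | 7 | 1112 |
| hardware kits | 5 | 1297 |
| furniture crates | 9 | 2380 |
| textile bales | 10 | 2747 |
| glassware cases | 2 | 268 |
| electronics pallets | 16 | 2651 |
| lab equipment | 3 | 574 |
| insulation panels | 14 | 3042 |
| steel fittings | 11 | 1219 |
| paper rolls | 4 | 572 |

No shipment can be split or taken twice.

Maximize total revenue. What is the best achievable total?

Density check — textile bales 274.70, furniture crates 264.44, hardware kits 259.40 are the best per m³.
Taking the top-ratio shipments first gives cable drums + hardware kits + furniture crates + textile bales + glassware cases + lab equipment for 8378 (36 m³).
The 14 m³ tied up in cable drums and hardware kits and glassware cases is better spent on insulation panels — total rises to 8743 (36 m³).
Runner-up furniture crates + textile bales + glassware cases + insulation panels tops out at 8437.

8743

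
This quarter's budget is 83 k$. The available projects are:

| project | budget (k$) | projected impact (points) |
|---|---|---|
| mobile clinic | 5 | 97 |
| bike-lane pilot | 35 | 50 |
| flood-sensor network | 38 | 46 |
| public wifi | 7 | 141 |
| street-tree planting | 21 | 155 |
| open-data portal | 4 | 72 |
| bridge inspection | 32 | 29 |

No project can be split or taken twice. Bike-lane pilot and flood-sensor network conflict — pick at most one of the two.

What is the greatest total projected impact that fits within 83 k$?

515

Density check — public wifi 20.14, mobile clinic 19.40, open-data portal 18.00 are the best per k$.
The ratio ordering already packs tightly: mobile clinic + bike-lane pilot + public wifi + street-tree planting + open-data portal, 72 k$, 515.
Runner-up mobile clinic + flood-sensor network + public wifi + street-tree planting + open-data portal tops out at 511.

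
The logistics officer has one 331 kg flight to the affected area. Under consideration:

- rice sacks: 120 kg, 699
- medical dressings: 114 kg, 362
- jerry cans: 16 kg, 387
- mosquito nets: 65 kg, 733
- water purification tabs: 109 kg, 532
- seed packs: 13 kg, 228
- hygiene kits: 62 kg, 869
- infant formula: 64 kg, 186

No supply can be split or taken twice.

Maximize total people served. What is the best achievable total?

Taking the top-ratio supplies first gives rice sacks + jerry cans + mosquito nets + seed packs + hygiene kits for 2916 (276 kg).
The 120 kg tied up in rice sacks is better spent on water purification tabs + infant formula — total rises to 2935 (329 kg).
The closest alternative, rice sacks + jerry cans + mosquito nets + seed packs + hygiene kits, reaches only 2916.

2935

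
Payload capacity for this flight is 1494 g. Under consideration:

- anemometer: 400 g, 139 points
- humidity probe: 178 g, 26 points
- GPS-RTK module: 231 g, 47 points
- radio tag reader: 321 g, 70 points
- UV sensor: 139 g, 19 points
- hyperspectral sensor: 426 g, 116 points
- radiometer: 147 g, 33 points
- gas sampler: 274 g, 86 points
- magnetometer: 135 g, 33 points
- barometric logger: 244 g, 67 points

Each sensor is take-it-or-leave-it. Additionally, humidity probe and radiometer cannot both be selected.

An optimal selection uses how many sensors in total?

5

The maximum data value within 1494 g is 441.
For example anemometer + hyperspectral sensor + radiometer + gas sampler + barometric logger achieves it, using 1491 g.
All optima have 5 sensors.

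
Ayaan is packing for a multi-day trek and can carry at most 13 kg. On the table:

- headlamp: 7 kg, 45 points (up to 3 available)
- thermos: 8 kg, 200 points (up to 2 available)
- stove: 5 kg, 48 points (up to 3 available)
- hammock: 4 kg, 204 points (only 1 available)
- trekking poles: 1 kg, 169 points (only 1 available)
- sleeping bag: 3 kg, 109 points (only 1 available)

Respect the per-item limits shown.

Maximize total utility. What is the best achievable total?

Greedy by ratio would take stove + hammock + trekking poles + sleeping bag: 13 kg used, total 530.
The 8 kg tied up in stove and sleeping bag is better spent on thermos — total rises to 573 (13 kg).

573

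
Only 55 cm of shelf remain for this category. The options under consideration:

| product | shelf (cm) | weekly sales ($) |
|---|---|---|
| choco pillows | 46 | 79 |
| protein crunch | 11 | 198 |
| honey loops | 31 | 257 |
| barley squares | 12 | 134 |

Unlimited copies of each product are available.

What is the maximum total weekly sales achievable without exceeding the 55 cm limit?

990

5×protein crunch uses 55 of the 55 cm and totals 990.
No other feasible combination exceeds 990.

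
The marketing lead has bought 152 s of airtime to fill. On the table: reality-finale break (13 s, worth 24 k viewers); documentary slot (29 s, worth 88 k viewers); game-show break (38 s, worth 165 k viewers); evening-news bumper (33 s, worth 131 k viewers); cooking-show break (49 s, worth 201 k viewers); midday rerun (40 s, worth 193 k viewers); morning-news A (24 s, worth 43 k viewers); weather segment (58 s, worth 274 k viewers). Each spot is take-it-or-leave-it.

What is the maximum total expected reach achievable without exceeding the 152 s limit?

668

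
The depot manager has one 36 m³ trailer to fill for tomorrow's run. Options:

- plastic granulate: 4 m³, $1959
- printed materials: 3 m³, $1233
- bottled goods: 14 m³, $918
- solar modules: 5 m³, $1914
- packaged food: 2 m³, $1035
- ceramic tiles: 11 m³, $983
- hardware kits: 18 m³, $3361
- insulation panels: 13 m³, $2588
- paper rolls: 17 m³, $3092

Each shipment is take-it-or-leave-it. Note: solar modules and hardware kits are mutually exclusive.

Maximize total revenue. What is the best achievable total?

9233

By revenue per m³: packaged food 517.50, plastic granulate 489.75, printed materials 411.00 lead.
Greedy by ratio would take plastic granulate + printed materials + solar modules + packaged food + insulation panels: 27 m³ used, total 8729.
Dropping insulation panels frees 13 m³; slotting in paper rolls (17 m³) lifts the total to 9233 at 31 m³.
Runner-up plastic granulate + printed materials + solar modules + packaged food + insulation panels tops out at 8729.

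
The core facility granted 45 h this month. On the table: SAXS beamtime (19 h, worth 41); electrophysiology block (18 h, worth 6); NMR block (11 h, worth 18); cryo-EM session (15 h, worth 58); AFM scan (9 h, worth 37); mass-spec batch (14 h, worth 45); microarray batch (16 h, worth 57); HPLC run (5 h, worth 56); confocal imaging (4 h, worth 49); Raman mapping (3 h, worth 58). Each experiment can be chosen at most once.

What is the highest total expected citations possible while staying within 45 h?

278

Ranking by ratio (expected citations/h): Raman mapping 19.33, confocal imaging 12.25, HPLC run 11.20, AFM scan 4.11.
A density-first pass picks cryo-EM session + AFM scan + HPLC run + confocal imaging + Raman mapping — 258 at 36 h.
Dropping AFM scan frees 9 h; slotting in microarray batch (16 h) lifts the total to 278 at 43 h.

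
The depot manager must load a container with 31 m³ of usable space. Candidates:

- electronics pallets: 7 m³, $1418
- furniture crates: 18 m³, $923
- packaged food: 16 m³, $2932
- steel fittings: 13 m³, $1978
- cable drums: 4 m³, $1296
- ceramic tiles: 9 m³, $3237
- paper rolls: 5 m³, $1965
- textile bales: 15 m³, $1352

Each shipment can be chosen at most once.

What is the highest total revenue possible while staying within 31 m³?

Greedy by ratio would take electronics pallets + cable drums + ceramic tiles + paper rolls: 25 m³ used, total 7916.
Dropping electronics pallets frees 7 m³; slotting in steel fittings (13 m³) lifts the total to 8476 at 31 m³.
The closest alternative, packaged food + ceramic tiles + paper rolls, reaches only 8134.

8476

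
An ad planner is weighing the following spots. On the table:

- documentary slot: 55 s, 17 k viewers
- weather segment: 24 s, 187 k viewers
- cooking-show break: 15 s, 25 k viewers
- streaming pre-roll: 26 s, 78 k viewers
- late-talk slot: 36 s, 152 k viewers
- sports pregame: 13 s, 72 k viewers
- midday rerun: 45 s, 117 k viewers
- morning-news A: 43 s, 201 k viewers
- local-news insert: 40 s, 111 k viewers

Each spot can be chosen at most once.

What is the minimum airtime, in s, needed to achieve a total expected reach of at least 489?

Look for the lowest-airtime combination reaching 489.
weather segment + streaming pre-roll + late-talk slot + sports pregame reaches 489 using 99 s.
Any bundle with less than 99 s falls short of 489.

99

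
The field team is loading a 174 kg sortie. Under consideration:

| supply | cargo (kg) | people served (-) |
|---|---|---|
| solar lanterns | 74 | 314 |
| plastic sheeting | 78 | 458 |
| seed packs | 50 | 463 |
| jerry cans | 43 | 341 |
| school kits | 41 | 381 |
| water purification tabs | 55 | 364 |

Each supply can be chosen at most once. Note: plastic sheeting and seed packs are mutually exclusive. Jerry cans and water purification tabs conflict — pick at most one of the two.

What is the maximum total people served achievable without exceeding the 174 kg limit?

By people served per kg: school kits 9.29, seed packs 9.26, jerry cans 7.93, water purification tabs 6.62 lead.
Greedy by ratio would take seed packs + jerry cans + school kits: 134 kg used, total 1185.
Replace jerry cans with water purification tabs: the trade gains 23 net, giving 1208 at 146 kg.

1208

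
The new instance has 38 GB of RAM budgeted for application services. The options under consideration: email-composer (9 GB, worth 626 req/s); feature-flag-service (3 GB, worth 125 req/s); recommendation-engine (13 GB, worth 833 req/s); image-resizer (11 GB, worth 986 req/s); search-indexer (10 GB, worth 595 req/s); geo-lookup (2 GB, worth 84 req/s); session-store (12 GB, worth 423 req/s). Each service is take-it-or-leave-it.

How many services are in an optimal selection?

5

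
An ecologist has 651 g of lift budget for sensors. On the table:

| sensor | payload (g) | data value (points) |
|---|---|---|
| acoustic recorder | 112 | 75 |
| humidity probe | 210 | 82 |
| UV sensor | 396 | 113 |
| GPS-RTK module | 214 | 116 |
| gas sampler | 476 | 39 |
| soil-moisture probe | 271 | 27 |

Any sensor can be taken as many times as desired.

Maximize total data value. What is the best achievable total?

375

Best packing: 5×acoustic recorder — 560 g, 375 total.
Every other selection either busts 651 g or fails to beat 375.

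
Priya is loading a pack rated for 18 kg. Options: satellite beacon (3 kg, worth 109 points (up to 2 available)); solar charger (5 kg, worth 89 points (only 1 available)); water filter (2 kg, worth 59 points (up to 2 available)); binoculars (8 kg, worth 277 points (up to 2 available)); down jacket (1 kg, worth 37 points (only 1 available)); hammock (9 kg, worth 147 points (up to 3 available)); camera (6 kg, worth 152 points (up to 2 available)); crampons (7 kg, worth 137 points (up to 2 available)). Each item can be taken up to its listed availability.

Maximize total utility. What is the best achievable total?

Taking the top-ratio items first gives 2×satellite beacon + water filter + binoculars + down jacket for 591 (17 kg).
Dropping 2×satellite beacon and down jacket frees 7 kg; slotting in binoculars (8 kg) lifts the total to 613 at 18 kg.

613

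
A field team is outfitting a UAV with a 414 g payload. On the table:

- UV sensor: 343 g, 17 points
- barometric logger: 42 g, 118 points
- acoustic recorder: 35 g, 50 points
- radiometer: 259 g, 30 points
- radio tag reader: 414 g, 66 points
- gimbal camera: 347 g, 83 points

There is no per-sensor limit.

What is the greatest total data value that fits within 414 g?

1112

Taking 9×barometric logger + acoustic recorder: 413 g used, 1112 in data value.
The spare 1 g is too small for any remaining sensor, and no exchange beats 1112.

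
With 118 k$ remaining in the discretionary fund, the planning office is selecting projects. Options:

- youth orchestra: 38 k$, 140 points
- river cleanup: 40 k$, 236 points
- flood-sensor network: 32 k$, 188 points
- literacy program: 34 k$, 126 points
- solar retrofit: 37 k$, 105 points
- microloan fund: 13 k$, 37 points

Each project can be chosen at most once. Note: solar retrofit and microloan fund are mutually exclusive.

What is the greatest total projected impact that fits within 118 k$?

564

The ratio heuristic lands on river cleanup + flood-sensor network + literacy program (550) but leaves 12 k$ idle.
Dropping literacy program frees 34 k$; slotting in youth orchestra (38 k$) lifts the total to 564 at 110 k$.
Every other selection either busts 118 k$ or breaks a pairing rule or fails to beat 564.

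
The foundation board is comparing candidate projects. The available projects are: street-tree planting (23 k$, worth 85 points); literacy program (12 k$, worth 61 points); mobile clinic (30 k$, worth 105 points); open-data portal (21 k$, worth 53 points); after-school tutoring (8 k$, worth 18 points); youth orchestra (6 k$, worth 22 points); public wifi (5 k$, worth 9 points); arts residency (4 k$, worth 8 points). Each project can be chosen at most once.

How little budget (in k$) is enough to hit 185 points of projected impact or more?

Need the lightest bundle worth ≥ 185.
literacy program + mobile clinic + youth orchestra reaches 188 using 48 k$.
No combination under 48 k$ hits 185.

48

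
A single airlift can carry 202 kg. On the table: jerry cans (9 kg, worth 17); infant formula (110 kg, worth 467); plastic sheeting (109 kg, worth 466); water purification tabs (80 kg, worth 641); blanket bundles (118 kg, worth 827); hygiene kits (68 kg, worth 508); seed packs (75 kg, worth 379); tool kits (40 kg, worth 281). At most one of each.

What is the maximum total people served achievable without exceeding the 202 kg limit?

Density check — water purification tabs 8.01, hygiene kits 7.47, tool kits 7.03, blanket bundles 7.01 are the best per kg.
Greedy by ratio would take jerry cans + water purification tabs + hygiene kits + tool kits: 197 kg used, total 1447.
Replace jerry cans and hygiene kits and tool kits with blanket bundles: the trade gains 21 net, giving 1468 at 198 kg.
The spare 4 kg is too small for any remaining supply, and no exchange beats 1468.

1468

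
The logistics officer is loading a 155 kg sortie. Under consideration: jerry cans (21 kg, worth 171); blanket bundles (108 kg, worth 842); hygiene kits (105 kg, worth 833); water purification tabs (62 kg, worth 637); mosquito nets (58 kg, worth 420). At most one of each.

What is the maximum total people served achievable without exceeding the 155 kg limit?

Ranking by ratio (people served/kg): water purification tabs 10.27, jerry cans 8.14, hygiene kits 7.93.
Jerry cans + water purification tabs + mosquito nets uses 141 of the 155 kg and totals 1228.
The closest alternative, water purification tabs + mosquito nets, reaches only 1057.

1228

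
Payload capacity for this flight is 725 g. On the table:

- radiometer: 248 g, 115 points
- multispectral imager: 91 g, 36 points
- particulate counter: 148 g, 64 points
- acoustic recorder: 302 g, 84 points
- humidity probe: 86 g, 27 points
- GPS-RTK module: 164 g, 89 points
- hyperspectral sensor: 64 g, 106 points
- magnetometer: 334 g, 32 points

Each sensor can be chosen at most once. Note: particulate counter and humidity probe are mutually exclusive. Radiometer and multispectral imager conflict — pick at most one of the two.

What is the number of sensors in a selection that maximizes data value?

4

The maximum data value within 725 g is 374.
For example radiometer + particulate counter + GPS-RTK module + hyperspectral sensor achieves it, using 624 g.
Any selection reaching 374 contains exactly 4 sensors.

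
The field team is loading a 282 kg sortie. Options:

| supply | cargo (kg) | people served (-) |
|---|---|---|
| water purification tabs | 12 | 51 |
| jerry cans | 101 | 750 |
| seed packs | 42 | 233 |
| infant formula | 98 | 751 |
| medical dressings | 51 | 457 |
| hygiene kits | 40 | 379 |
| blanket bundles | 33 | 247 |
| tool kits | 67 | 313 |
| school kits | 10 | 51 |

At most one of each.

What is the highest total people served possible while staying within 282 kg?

2178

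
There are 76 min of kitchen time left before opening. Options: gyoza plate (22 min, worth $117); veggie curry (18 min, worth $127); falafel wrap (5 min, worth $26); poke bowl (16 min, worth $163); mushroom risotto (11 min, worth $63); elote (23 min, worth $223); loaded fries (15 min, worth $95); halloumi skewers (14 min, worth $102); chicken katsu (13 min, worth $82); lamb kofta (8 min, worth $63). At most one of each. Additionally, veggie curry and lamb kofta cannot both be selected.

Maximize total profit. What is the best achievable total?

Poke bowl + elote + loaded fries + halloumi skewers + lamb kofta uses 76 of the 76 min and totals 646.
That's the maximum — no feasible swap from here does better than 646.

646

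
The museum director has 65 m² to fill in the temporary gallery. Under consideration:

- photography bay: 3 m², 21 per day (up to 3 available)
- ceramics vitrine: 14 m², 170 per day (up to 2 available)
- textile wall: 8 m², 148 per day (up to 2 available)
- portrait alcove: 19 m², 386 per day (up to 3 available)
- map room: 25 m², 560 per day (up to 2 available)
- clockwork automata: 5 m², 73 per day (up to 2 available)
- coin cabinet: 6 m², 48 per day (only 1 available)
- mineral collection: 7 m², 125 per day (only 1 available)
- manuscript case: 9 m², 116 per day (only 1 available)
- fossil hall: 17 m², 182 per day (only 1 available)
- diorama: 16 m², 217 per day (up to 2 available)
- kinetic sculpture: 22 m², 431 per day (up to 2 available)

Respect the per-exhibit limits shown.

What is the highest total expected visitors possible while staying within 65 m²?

1393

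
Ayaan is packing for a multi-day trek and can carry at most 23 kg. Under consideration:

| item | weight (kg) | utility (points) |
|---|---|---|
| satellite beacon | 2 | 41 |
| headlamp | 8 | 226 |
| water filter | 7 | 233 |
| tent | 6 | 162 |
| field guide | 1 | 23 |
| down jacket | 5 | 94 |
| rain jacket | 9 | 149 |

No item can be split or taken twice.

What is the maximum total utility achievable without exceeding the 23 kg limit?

A density-first pass picks headlamp + water filter + tent + field guide — 644 at 22 kg.
Replace field guide with satellite beacon: the trade gains 18 net, giving 662 at 23 kg.

662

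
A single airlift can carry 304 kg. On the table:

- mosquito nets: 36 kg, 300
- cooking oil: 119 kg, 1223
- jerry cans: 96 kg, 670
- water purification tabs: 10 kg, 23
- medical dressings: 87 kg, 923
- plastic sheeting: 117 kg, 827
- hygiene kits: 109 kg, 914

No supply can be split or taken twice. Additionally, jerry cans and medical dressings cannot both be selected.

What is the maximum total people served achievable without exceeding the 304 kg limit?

By people served per kg: medical dressings 10.61, cooking oil 10.28, hygiene kits 8.39, mosquito nets 8.33 lead.
The ratio ordering already packs tightly: mosquito nets + cooking oil + water purification tabs + medical dressings, 252 kg, 2469.
Runner-up mosquito nets + cooking oil + water purification tabs + hygiene kits tops out at 2460.

2469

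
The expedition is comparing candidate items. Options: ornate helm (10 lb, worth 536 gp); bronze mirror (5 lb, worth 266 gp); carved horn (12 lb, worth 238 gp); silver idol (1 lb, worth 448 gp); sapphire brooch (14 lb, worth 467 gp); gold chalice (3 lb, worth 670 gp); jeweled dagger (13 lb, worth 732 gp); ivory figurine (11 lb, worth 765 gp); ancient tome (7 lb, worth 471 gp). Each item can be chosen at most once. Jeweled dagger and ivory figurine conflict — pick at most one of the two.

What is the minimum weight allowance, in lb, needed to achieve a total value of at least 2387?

25

Minimise lb subject to total value ≥ 2387.
Taking ornate helm + silver idol + gold chalice + ivory figurine gives 2419 (≥ 2387) for 25 lb.
No combination under 25 lb hits 2387.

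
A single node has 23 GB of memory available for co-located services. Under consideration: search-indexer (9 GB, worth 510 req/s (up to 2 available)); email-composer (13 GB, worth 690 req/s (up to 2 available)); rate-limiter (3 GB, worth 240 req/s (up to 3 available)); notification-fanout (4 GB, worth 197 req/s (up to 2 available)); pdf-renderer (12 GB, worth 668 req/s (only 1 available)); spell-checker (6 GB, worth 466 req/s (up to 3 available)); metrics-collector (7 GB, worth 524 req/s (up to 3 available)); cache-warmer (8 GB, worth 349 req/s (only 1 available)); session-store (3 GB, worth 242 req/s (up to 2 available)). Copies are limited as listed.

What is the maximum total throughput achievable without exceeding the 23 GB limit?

1772

A density-first pass picks 3×rate-limiter + spell-checker + 2×session-store — 1670 at 21 GB.
The 12 GB tied up in 2×rate-limiter and spell-checker is better spent on 2×metrics-collector — total rises to 1772 (23 GB).
No other feasible combination exceeds 1772.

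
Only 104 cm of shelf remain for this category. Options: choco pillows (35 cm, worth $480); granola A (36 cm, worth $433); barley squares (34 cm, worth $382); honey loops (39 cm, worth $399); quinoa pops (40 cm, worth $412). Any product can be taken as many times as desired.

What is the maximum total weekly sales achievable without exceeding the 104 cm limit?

1342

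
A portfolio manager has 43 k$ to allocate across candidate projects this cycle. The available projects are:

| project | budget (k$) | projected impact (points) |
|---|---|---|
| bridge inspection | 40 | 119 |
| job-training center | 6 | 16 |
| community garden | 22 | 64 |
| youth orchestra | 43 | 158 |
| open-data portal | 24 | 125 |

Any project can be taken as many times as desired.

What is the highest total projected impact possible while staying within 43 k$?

By projected impact per k$: open-data portal 5.21, youth orchestra 3.67, bridge inspection 2.98, community garden 2.91 lead.
Best packing: 3×job-training center + open-data portal — 42 k$, 173 total.

173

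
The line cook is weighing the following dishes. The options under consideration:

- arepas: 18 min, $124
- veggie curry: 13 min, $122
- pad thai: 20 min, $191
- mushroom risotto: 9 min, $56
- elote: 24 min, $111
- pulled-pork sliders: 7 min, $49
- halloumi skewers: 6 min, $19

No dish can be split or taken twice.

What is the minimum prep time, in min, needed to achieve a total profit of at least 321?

39

Look for the lowest-prep combination reaching 321.
veggie curry + pad thai + halloumi skewers: 332 profit at 39 min.
Any bundle with less than 39 min falls short of 321.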